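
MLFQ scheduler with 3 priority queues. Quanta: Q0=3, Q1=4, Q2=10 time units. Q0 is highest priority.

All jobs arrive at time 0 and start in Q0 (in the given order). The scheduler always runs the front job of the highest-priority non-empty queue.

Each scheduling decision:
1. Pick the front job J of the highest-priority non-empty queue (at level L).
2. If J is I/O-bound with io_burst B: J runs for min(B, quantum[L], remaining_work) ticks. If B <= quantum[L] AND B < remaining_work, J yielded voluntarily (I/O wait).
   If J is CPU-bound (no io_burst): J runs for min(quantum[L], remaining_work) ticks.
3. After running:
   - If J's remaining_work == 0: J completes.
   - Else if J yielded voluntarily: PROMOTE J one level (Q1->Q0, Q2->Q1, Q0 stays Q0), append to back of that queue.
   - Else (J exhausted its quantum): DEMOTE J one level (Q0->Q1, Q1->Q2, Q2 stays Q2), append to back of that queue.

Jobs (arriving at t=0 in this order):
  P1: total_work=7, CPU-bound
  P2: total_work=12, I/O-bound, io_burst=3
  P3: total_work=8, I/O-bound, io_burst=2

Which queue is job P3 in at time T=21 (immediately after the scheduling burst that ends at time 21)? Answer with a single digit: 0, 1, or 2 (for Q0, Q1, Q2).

t=0-3: P1@Q0 runs 3, rem=4, quantum used, demote→Q1. Q0=[P2,P3] Q1=[P1] Q2=[]
t=3-6: P2@Q0 runs 3, rem=9, I/O yield, promote→Q0. Q0=[P3,P2] Q1=[P1] Q2=[]
t=6-8: P3@Q0 runs 2, rem=6, I/O yield, promote→Q0. Q0=[P2,P3] Q1=[P1] Q2=[]
t=8-11: P2@Q0 runs 3, rem=6, I/O yield, promote→Q0. Q0=[P3,P2] Q1=[P1] Q2=[]
t=11-13: P3@Q0 runs 2, rem=4, I/O yield, promote→Q0. Q0=[P2,P3] Q1=[P1] Q2=[]
t=13-16: P2@Q0 runs 3, rem=3, I/O yield, promote→Q0. Q0=[P3,P2] Q1=[P1] Q2=[]
t=16-18: P3@Q0 runs 2, rem=2, I/O yield, promote→Q0. Q0=[P2,P3] Q1=[P1] Q2=[]
t=18-21: P2@Q0 runs 3, rem=0, completes. Q0=[P3] Q1=[P1] Q2=[]
t=21-23: P3@Q0 runs 2, rem=0, completes. Q0=[] Q1=[P1] Q2=[]
t=23-27: P1@Q1 runs 4, rem=0, completes. Q0=[] Q1=[] Q2=[]

Answer: 0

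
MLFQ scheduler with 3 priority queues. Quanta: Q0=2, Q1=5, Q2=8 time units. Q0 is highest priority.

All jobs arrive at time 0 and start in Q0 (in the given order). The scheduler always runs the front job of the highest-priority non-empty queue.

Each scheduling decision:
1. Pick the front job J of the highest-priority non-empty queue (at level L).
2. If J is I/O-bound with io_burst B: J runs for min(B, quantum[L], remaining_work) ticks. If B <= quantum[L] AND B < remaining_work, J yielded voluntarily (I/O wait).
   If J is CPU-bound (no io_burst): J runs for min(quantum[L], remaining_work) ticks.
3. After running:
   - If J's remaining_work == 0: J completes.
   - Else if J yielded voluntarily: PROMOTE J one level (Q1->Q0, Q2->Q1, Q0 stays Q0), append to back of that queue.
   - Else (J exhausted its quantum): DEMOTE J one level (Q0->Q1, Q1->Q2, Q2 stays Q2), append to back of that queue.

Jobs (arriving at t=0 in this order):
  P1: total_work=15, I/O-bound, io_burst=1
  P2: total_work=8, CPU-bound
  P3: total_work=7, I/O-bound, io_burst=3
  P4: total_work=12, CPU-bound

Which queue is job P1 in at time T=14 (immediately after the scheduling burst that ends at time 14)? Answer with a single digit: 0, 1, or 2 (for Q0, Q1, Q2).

t=0-1: P1@Q0 runs 1, rem=14, I/O yield, promote→Q0. Q0=[P2,P3,P4,P1] Q1=[] Q2=[]
t=1-3: P2@Q0 runs 2, rem=6, quantum used, demote→Q1. Q0=[P3,P4,P1] Q1=[P2] Q2=[]
t=3-5: P3@Q0 runs 2, rem=5, quantum used, demote→Q1. Q0=[P4,P1] Q1=[P2,P3] Q2=[]
t=5-7: P4@Q0 runs 2, rem=10, quantum used, demote→Q1. Q0=[P1] Q1=[P2,P3,P4] Q2=[]
t=7-8: P1@Q0 runs 1, rem=13, I/O yield, promote→Q0. Q0=[P1] Q1=[P2,P3,P4] Q2=[]
t=8-9: P1@Q0 runs 1, rem=12, I/O yield, promote→Q0. Q0=[P1] Q1=[P2,P3,P4] Q2=[]
t=9-10: P1@Q0 runs 1, rem=11, I/O yield, promote→Q0. Q0=[P1] Q1=[P2,P3,P4] Q2=[]
t=10-11: P1@Q0 runs 1, rem=10, I/O yield, promote→Q0. Q0=[P1] Q1=[P2,P3,P4] Q2=[]
t=11-12: P1@Q0 runs 1, rem=9, I/O yield, promote→Q0. Q0=[P1] Q1=[P2,P3,P4] Q2=[]
t=12-13: P1@Q0 runs 1, rem=8, I/O yield, promote→Q0. Q0=[P1] Q1=[P2,P3,P4] Q2=[]
t=13-14: P1@Q0 runs 1, rem=7, I/O yield, promote→Q0. Q0=[P1] Q1=[P2,P3,P4] Q2=[]
t=14-15: P1@Q0 runs 1, rem=6, I/O yield, promote→Q0. Q0=[P1] Q1=[P2,P3,P4] Q2=[]
t=15-16: P1@Q0 runs 1, rem=5, I/O yield, promote→Q0. Q0=[P1] Q1=[P2,P3,P4] Q2=[]
t=16-17: P1@Q0 runs 1, rem=4, I/O yield, promote→Q0. Q0=[P1] Q1=[P2,P3,P4] Q2=[]
t=17-18: P1@Q0 runs 1, rem=3, I/O yield, promote→Q0. Q0=[P1] Q1=[P2,P3,P4] Q2=[]
t=18-19: P1@Q0 runs 1, rem=2, I/O yield, promote→Q0. Q0=[P1] Q1=[P2,P3,P4] Q2=[]
t=19-20: P1@Q0 runs 1, rem=1, I/O yield, promote→Q0. Q0=[P1] Q1=[P2,P3,P4] Q2=[]
t=20-21: P1@Q0 runs 1, rem=0, completes. Q0=[] Q1=[P2,P3,P4] Q2=[]
t=21-26: P2@Q1 runs 5, rem=1, quantum used, demote→Q2. Q0=[] Q1=[P3,P4] Q2=[P2]
t=26-29: P3@Q1 runs 3, rem=2, I/O yield, promote→Q0. Q0=[P3] Q1=[P4] Q2=[P2]
t=29-31: P3@Q0 runs 2, rem=0, completes. Q0=[] Q1=[P4] Q2=[P2]
t=31-36: P4@Q1 runs 5, rem=5, quantum used, demote→Q2. Q0=[] Q1=[] Q2=[P2,P4]
t=36-37: P2@Q2 runs 1, rem=0, completes. Q0=[] Q1=[] Q2=[P4]
t=37-42: P4@Q2 runs 5, rem=0, completes. Q0=[] Q1=[] Q2=[]

Answer: 0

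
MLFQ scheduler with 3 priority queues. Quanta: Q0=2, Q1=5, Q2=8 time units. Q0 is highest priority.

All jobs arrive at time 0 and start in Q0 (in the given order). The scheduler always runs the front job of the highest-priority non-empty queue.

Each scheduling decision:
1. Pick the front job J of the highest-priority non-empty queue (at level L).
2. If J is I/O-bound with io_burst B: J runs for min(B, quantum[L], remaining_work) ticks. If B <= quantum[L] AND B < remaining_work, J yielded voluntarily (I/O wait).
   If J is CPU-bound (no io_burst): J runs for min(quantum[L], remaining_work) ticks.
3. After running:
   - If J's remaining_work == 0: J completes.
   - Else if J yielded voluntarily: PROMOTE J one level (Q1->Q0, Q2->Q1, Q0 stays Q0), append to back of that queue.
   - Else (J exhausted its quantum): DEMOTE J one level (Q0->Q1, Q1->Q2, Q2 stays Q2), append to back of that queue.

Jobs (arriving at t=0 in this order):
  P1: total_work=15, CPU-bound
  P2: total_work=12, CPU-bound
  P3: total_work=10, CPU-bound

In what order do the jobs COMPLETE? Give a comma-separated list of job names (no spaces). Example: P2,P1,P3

t=0-2: P1@Q0 runs 2, rem=13, quantum used, demote→Q1. Q0=[P2,P3] Q1=[P1] Q2=[]
t=2-4: P2@Q0 runs 2, rem=10, quantum used, demote→Q1. Q0=[P3] Q1=[P1,P2] Q2=[]
t=4-6: P3@Q0 runs 2, rem=8, quantum used, demote→Q1. Q0=[] Q1=[P1,P2,P3] Q2=[]
t=6-11: P1@Q1 runs 5, rem=8, quantum used, demote→Q2. Q0=[] Q1=[P2,P3] Q2=[P1]
t=11-16: P2@Q1 runs 5, rem=5, quantum used, demote→Q2. Q0=[] Q1=[P3] Q2=[P1,P2]
t=16-21: P3@Q1 runs 5, rem=3, quantum used, demote→Q2. Q0=[] Q1=[] Q2=[P1,P2,P3]
t=21-29: P1@Q2 runs 8, rem=0, completes. Q0=[] Q1=[] Q2=[P2,P3]
t=29-34: P2@Q2 runs 5, rem=0, completes. Q0=[] Q1=[] Q2=[P3]
t=34-37: P3@Q2 runs 3, rem=0, completes. Q0=[] Q1=[] Q2=[]

Answer: P1,P2,P3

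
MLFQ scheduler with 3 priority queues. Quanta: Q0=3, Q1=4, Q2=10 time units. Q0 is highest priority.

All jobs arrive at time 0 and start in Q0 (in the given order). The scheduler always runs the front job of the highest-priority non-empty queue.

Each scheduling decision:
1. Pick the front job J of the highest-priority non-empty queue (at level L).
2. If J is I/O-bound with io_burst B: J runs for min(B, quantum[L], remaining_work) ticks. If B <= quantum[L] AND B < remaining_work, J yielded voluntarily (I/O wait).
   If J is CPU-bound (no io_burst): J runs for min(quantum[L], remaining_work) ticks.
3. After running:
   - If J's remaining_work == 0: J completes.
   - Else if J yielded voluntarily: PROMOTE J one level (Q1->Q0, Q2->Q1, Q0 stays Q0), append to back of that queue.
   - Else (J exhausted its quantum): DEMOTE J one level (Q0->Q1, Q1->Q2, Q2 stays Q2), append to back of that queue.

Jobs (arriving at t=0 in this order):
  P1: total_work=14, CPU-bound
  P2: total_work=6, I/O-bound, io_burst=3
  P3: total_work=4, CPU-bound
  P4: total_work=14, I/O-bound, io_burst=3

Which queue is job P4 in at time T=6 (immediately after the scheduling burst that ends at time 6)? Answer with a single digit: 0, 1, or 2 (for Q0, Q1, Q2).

t=0-3: P1@Q0 runs 3, rem=11, quantum used, demote→Q1. Q0=[P2,P3,P4] Q1=[P1] Q2=[]
t=3-6: P2@Q0 runs 3, rem=3, I/O yield, promote→Q0. Q0=[P3,P4,P2] Q1=[P1] Q2=[]
t=6-9: P3@Q0 runs 3, rem=1, quantum used, demote→Q1. Q0=[P4,P2] Q1=[P1,P3] Q2=[]
t=9-12: P4@Q0 runs 3, rem=11, I/O yield, promote→Q0. Q0=[P2,P4] Q1=[P1,P3] Q2=[]
t=12-15: P2@Q0 runs 3, rem=0, completes. Q0=[P4] Q1=[P1,P3] Q2=[]
t=15-18: P4@Q0 runs 3, rem=8, I/O yield, promote→Q0. Q0=[P4] Q1=[P1,P3] Q2=[]
t=18-21: P4@Q0 runs 3, rem=5, I/O yield, promote→Q0. Q0=[P4] Q1=[P1,P3] Q2=[]
t=21-24: P4@Q0 runs 3, rem=2, I/O yield, promote→Q0. Q0=[P4] Q1=[P1,P3] Q2=[]
t=24-26: P4@Q0 runs 2, rem=0, completes. Q0=[] Q1=[P1,P3] Q2=[]
t=26-30: P1@Q1 runs 4, rem=7, quantum used, demote→Q2. Q0=[] Q1=[P3] Q2=[P1]
t=30-31: P3@Q1 runs 1, rem=0, completes. Q0=[] Q1=[] Q2=[P1]
t=31-38: P1@Q2 runs 7, rem=0, completes. Q0=[] Q1=[] Q2=[]

Answer: 0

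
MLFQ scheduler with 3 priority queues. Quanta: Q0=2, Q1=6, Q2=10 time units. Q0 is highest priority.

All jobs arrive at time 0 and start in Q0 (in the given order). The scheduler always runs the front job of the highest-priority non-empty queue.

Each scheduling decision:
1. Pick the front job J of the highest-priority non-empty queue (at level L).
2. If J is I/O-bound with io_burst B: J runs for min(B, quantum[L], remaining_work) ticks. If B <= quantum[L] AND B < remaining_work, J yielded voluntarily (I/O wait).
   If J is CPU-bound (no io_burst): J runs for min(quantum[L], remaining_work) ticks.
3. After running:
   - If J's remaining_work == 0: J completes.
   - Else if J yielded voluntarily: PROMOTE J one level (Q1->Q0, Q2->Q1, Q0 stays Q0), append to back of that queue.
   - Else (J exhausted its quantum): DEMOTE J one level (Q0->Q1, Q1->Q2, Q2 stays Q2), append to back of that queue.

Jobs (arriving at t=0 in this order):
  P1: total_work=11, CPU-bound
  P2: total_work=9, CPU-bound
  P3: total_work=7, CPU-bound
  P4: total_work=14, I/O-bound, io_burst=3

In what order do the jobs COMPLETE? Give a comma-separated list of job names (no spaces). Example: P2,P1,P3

t=0-2: P1@Q0 runs 2, rem=9, quantum used, demote→Q1. Q0=[P2,P3,P4] Q1=[P1] Q2=[]
t=2-4: P2@Q0 runs 2, rem=7, quantum used, demote→Q1. Q0=[P3,P4] Q1=[P1,P2] Q2=[]
t=4-6: P3@Q0 runs 2, rem=5, quantum used, demote→Q1. Q0=[P4] Q1=[P1,P2,P3] Q2=[]
t=6-8: P4@Q0 runs 2, rem=12, quantum used, demote→Q1. Q0=[] Q1=[P1,P2,P3,P4] Q2=[]
t=8-14: P1@Q1 runs 6, rem=3, quantum used, demote→Q2. Q0=[] Q1=[P2,P3,P4] Q2=[P1]
t=14-20: P2@Q1 runs 6, rem=1, quantum used, demote→Q2. Q0=[] Q1=[P3,P4] Q2=[P1,P2]
t=20-25: P3@Q1 runs 5, rem=0, completes. Q0=[] Q1=[P4] Q2=[P1,P2]
t=25-28: P4@Q1 runs 3, rem=9, I/O yield, promote→Q0. Q0=[P4] Q1=[] Q2=[P1,P2]
t=28-30: P4@Q0 runs 2, rem=7, quantum used, demote→Q1. Q0=[] Q1=[P4] Q2=[P1,P2]
t=30-33: P4@Q1 runs 3, rem=4, I/O yield, promote→Q0. Q0=[P4] Q1=[] Q2=[P1,P2]
t=33-35: P4@Q0 runs 2, rem=2, quantum used, demote→Q1. Q0=[] Q1=[P4] Q2=[P1,P2]
t=35-37: P4@Q1 runs 2, rem=0, completes. Q0=[] Q1=[] Q2=[P1,P2]
t=37-40: P1@Q2 runs 3, rem=0, completes. Q0=[] Q1=[] Q2=[P2]
t=40-41: P2@Q2 runs 1, rem=0, completes. Q0=[] Q1=[] Q2=[]

Answer: P3,P4,P1,P2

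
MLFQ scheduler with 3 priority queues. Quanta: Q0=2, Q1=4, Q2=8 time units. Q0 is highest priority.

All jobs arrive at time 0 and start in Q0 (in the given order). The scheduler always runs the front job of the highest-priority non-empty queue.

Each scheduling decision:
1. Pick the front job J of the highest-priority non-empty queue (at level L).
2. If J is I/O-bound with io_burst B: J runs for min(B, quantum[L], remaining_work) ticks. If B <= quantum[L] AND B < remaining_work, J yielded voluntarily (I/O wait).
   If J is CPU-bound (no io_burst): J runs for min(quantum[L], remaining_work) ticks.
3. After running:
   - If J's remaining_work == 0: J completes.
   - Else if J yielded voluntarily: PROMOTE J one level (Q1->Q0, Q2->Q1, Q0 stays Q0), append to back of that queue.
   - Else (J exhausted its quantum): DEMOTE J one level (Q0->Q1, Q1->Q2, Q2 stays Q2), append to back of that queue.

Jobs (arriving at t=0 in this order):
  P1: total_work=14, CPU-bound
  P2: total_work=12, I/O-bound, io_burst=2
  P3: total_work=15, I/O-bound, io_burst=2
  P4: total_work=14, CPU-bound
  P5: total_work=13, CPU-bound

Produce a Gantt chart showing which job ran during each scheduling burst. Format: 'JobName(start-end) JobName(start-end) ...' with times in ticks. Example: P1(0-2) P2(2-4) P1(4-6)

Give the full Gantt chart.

t=0-2: P1@Q0 runs 2, rem=12, quantum used, demote→Q1. Q0=[P2,P3,P4,P5] Q1=[P1] Q2=[]
t=2-4: P2@Q0 runs 2, rem=10, I/O yield, promote→Q0. Q0=[P3,P4,P5,P2] Q1=[P1] Q2=[]
t=4-6: P3@Q0 runs 2, rem=13, I/O yield, promote→Q0. Q0=[P4,P5,P2,P3] Q1=[P1] Q2=[]
t=6-8: P4@Q0 runs 2, rem=12, quantum used, demote→Q1. Q0=[P5,P2,P3] Q1=[P1,P4] Q2=[]
t=8-10: P5@Q0 runs 2, rem=11, quantum used, demote→Q1. Q0=[P2,P3] Q1=[P1,P4,P5] Q2=[]
t=10-12: P2@Q0 runs 2, rem=8, I/O yield, promote→Q0. Q0=[P3,P2] Q1=[P1,P4,P5] Q2=[]
t=12-14: P3@Q0 runs 2, rem=11, I/O yield, promote→Q0. Q0=[P2,P3] Q1=[P1,P4,P5] Q2=[]
t=14-16: P2@Q0 runs 2, rem=6, I/O yield, promote→Q0. Q0=[P3,P2] Q1=[P1,P4,P5] Q2=[]
t=16-18: P3@Q0 runs 2, rem=9, I/O yield, promote→Q0. Q0=[P2,P3] Q1=[P1,P4,P5] Q2=[]
t=18-20: P2@Q0 runs 2, rem=4, I/O yield, promote→Q0. Q0=[P3,P2] Q1=[P1,P4,P5] Q2=[]
t=20-22: P3@Q0 runs 2, rem=7, I/O yield, promote→Q0. Q0=[P2,P3] Q1=[P1,P4,P5] Q2=[]
t=22-24: P2@Q0 runs 2, rem=2, I/O yield, promote→Q0. Q0=[P3,P2] Q1=[P1,P4,P5] Q2=[]
t=24-26: P3@Q0 runs 2, rem=5, I/O yield, promote→Q0. Q0=[P2,P3] Q1=[P1,P4,P5] Q2=[]
t=26-28: P2@Q0 runs 2, rem=0, completes. Q0=[P3] Q1=[P1,P4,P5] Q2=[]
t=28-30: P3@Q0 runs 2, rem=3, I/O yield, promote→Q0. Q0=[P3] Q1=[P1,P4,P5] Q2=[]
t=30-32: P3@Q0 runs 2, rem=1, I/O yield, promote→Q0. Q0=[P3] Q1=[P1,P4,P5] Q2=[]
t=32-33: P3@Q0 runs 1, rem=0, completes. Q0=[] Q1=[P1,P4,P5] Q2=[]
t=33-37: P1@Q1 runs 4, rem=8, quantum used, demote→Q2. Q0=[] Q1=[P4,P5] Q2=[P1]
t=37-41: P4@Q1 runs 4, rem=8, quantum used, demote→Q2. Q0=[] Q1=[P5] Q2=[P1,P4]
t=41-45: P5@Q1 runs 4, rem=7, quantum used, demote→Q2. Q0=[] Q1=[] Q2=[P1,P4,P5]
t=45-53: P1@Q2 runs 8, rem=0, completes. Q0=[] Q1=[] Q2=[P4,P5]
t=53-61: P4@Q2 runs 8, rem=0, completes. Q0=[] Q1=[] Q2=[P5]
t=61-68: P5@Q2 runs 7, rem=0, completes. Q0=[] Q1=[] Q2=[]

Answer: P1(0-2) P2(2-4) P3(4-6) P4(6-8) P5(8-10) P2(10-12) P3(12-14) P2(14-16) P3(16-18) P2(18-20) P3(20-22) P2(22-24) P3(24-26) P2(26-28) P3(28-30) P3(30-32) P3(32-33) P1(33-37) P4(37-41) P5(41-45) P1(45-53) P4(53-61) P5(61-68)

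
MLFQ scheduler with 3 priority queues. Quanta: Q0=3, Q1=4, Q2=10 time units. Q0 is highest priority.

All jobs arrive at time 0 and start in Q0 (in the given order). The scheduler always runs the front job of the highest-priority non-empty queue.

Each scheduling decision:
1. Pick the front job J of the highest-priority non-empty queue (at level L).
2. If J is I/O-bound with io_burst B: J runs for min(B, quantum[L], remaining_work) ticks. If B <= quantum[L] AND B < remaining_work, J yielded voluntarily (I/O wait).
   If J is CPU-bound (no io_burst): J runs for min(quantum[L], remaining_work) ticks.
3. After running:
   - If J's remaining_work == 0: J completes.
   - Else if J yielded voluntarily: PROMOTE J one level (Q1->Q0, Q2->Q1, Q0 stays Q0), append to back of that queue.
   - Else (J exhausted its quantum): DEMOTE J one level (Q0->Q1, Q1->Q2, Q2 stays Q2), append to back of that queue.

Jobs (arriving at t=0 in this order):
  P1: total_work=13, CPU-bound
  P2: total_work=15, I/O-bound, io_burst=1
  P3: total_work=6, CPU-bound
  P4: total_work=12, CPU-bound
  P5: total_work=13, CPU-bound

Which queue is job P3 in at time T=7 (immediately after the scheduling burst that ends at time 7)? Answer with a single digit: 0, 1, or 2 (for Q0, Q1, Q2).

Answer: 1

Derivation:
t=0-3: P1@Q0 runs 3, rem=10, quantum used, demote→Q1. Q0=[P2,P3,P4,P5] Q1=[P1] Q2=[]
t=3-4: P2@Q0 runs 1, rem=14, I/O yield, promote→Q0. Q0=[P3,P4,P5,P2] Q1=[P1] Q2=[]
t=4-7: P3@Q0 runs 3, rem=3, quantum used, demote→Q1. Q0=[P4,P5,P2] Q1=[P1,P3] Q2=[]
t=7-10: P4@Q0 runs 3, rem=9, quantum used, demote→Q1. Q0=[P5,P2] Q1=[P1,P3,P4] Q2=[]
t=10-13: P5@Q0 runs 3, rem=10, quantum used, demote→Q1. Q0=[P2] Q1=[P1,P3,P4,P5] Q2=[]
t=13-14: P2@Q0 runs 1, rem=13, I/O yield, promote→Q0. Q0=[P2] Q1=[P1,P3,P4,P5] Q2=[]
t=14-15: P2@Q0 runs 1, rem=12, I/O yield, promote→Q0. Q0=[P2] Q1=[P1,P3,P4,P5] Q2=[]
t=15-16: P2@Q0 runs 1, rem=11, I/O yield, promote→Q0. Q0=[P2] Q1=[P1,P3,P4,P5] Q2=[]
t=16-17: P2@Q0 runs 1, rem=10, I/O yield, promote→Q0. Q0=[P2] Q1=[P1,P3,P4,P5] Q2=[]
t=17-18: P2@Q0 runs 1, rem=9, I/O yield, promote→Q0. Q0=[P2] Q1=[P1,P3,P4,P5] Q2=[]
t=18-19: P2@Q0 runs 1, rem=8, I/O yield, promote→Q0. Q0=[P2] Q1=[P1,P3,P4,P5] Q2=[]
t=19-20: P2@Q0 runs 1, rem=7, I/O yield, promote→Q0. Q0=[P2] Q1=[P1,P3,P4,P5] Q2=[]
t=20-21: P2@Q0 runs 1, rem=6, I/O yield, promote→Q0. Q0=[P2] Q1=[P1,P3,P4,P5] Q2=[]
t=21-22: P2@Q0 runs 1, rem=5, I/O yield, promote→Q0. Q0=[P2] Q1=[P1,P3,P4,P5] Q2=[]
t=22-23: P2@Q0 runs 1, rem=4, I/O yield, promote→Q0. Q0=[P2] Q1=[P1,P3,P4,P5] Q2=[]
t=23-24: P2@Q0 runs 1, rem=3, I/O yield, promote→Q0. Q0=[P2] Q1=[P1,P3,P4,P5] Q2=[]
t=24-25: P2@Q0 runs 1, rem=2, I/O yield, promote→Q0. Q0=[P2] Q1=[P1,P3,P4,P5] Q2=[]
t=25-26: P2@Q0 runs 1, rem=1, I/O yield, promote→Q0. Q0=[P2] Q1=[P1,P3,P4,P5] Q2=[]
t=26-27: P2@Q0 runs 1, rem=0, completes. Q0=[] Q1=[P1,P3,P4,P5] Q2=[]
t=27-31: P1@Q1 runs 4, rem=6, quantum used, demote→Q2. Q0=[] Q1=[P3,P4,P5] Q2=[P1]
t=31-34: P3@Q1 runs 3, rem=0, completes. Q0=[] Q1=[P4,P5] Q2=[P1]
t=34-38: P4@Q1 runs 4, rem=5, quantum used, demote→Q2. Q0=[] Q1=[P5] Q2=[P1,P4]
t=38-42: P5@Q1 runs 4, rem=6, quantum used, demote→Q2. Q0=[] Q1=[] Q2=[P1,P4,P5]
t=42-48: P1@Q2 runs 6, rem=0, completes. Q0=[] Q1=[] Q2=[P4,P5]
t=48-53: P4@Q2 runs 5, rem=0, completes. Q0=[] Q1=[] Q2=[P5]
t=53-59: P5@Q2 runs 6, rem=0, completes. Q0=[] Q1=[] Q2=[]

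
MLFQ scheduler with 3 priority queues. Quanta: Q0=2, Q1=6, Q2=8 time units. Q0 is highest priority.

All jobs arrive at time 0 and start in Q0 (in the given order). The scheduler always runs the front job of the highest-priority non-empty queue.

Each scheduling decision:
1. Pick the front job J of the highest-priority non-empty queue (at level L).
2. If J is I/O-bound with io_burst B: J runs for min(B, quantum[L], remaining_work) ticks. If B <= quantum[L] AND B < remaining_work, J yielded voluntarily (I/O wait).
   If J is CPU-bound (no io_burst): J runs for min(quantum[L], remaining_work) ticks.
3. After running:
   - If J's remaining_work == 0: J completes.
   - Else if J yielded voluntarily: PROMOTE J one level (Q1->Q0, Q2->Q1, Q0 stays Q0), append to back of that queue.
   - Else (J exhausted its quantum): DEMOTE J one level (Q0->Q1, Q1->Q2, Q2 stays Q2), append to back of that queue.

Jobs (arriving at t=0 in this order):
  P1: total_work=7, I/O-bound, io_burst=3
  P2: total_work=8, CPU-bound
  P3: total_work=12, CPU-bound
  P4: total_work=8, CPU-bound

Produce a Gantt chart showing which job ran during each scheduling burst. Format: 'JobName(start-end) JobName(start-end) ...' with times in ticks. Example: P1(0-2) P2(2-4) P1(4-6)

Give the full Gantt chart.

t=0-2: P1@Q0 runs 2, rem=5, quantum used, demote→Q1. Q0=[P2,P3,P4] Q1=[P1] Q2=[]
t=2-4: P2@Q0 runs 2, rem=6, quantum used, demote→Q1. Q0=[P3,P4] Q1=[P1,P2] Q2=[]
t=4-6: P3@Q0 runs 2, rem=10, quantum used, demote→Q1. Q0=[P4] Q1=[P1,P2,P3] Q2=[]
t=6-8: P4@Q0 runs 2, rem=6, quantum used, demote→Q1. Q0=[] Q1=[P1,P2,P3,P4] Q2=[]
t=8-11: P1@Q1 runs 3, rem=2, I/O yield, promote→Q0. Q0=[P1] Q1=[P2,P3,P4] Q2=[]
t=11-13: P1@Q0 runs 2, rem=0, completes. Q0=[] Q1=[P2,P3,P4] Q2=[]
t=13-19: P2@Q1 runs 6, rem=0, completes. Q0=[] Q1=[P3,P4] Q2=[]
t=19-25: P3@Q1 runs 6, rem=4, quantum used, demote→Q2. Q0=[] Q1=[P4] Q2=[P3]
t=25-31: P4@Q1 runs 6, rem=0, completes. Q0=[] Q1=[] Q2=[P3]
t=31-35: P3@Q2 runs 4, rem=0, completes. Q0=[] Q1=[] Q2=[]

Answer: P1(0-2) P2(2-4) P3(4-6) P4(6-8) P1(8-11) P1(11-13) P2(13-19) P3(19-25) P4(25-31) P3(31-35)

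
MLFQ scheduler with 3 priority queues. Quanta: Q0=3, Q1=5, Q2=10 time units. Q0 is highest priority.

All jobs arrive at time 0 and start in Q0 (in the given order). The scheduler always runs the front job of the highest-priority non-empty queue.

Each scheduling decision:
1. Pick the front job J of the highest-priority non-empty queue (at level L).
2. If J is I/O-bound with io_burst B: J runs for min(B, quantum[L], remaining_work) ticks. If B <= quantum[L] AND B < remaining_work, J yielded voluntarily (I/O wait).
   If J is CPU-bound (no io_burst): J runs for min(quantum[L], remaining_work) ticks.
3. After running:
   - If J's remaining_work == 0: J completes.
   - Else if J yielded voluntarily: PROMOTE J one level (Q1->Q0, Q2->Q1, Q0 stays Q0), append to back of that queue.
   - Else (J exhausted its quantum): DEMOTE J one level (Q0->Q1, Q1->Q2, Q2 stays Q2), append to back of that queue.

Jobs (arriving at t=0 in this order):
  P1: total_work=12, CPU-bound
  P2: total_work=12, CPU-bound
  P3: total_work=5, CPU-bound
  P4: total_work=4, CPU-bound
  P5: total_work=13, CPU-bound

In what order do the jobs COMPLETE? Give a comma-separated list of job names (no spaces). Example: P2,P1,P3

Answer: P3,P4,P1,P2,P5

Derivation:
t=0-3: P1@Q0 runs 3, rem=9, quantum used, demote→Q1. Q0=[P2,P3,P4,P5] Q1=[P1] Q2=[]
t=3-6: P2@Q0 runs 3, rem=9, quantum used, demote→Q1. Q0=[P3,P4,P5] Q1=[P1,P2] Q2=[]
t=6-9: P3@Q0 runs 3, rem=2, quantum used, demote→Q1. Q0=[P4,P5] Q1=[P1,P2,P3] Q2=[]
t=9-12: P4@Q0 runs 3, rem=1, quantum used, demote→Q1. Q0=[P5] Q1=[P1,P2,P3,P4] Q2=[]
t=12-15: P5@Q0 runs 3, rem=10, quantum used, demote→Q1. Q0=[] Q1=[P1,P2,P3,P4,P5] Q2=[]
t=15-20: P1@Q1 runs 5, rem=4, quantum used, demote→Q2. Q0=[] Q1=[P2,P3,P4,P5] Q2=[P1]
t=20-25: P2@Q1 runs 5, rem=4, quantum used, demote→Q2. Q0=[] Q1=[P3,P4,P5] Q2=[P1,P2]
t=25-27: P3@Q1 runs 2, rem=0, completes. Q0=[] Q1=[P4,P5] Q2=[P1,P2]
t=27-28: P4@Q1 runs 1, rem=0, completes. Q0=[] Q1=[P5] Q2=[P1,P2]
t=28-33: P5@Q1 runs 5, rem=5, quantum used, demote→Q2. Q0=[] Q1=[] Q2=[P1,P2,P5]
t=33-37: P1@Q2 runs 4, rem=0, completes. Q0=[] Q1=[] Q2=[P2,P5]
t=37-41: P2@Q2 runs 4, rem=0, completes. Q0=[] Q1=[] Q2=[P5]
t=41-46: P5@Q2 runs 5, rem=0, completes. Q0=[] Q1=[] Q2=[]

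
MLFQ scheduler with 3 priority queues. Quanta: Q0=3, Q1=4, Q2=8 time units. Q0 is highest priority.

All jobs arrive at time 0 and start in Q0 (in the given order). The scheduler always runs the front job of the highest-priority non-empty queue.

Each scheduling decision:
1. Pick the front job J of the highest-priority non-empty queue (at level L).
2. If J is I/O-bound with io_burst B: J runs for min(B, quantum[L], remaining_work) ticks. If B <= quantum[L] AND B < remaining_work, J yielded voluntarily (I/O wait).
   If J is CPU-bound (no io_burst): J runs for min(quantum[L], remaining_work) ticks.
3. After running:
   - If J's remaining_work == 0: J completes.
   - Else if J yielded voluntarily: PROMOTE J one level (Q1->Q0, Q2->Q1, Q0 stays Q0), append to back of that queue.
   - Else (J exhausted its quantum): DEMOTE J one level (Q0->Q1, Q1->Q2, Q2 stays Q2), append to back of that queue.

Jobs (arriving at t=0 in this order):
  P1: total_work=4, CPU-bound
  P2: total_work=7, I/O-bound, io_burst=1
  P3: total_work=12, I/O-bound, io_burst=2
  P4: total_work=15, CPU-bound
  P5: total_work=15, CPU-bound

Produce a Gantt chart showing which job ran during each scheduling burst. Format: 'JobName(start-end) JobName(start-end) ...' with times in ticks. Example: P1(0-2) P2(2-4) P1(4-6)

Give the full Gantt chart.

t=0-3: P1@Q0 runs 3, rem=1, quantum used, demote→Q1. Q0=[P2,P3,P4,P5] Q1=[P1] Q2=[]
t=3-4: P2@Q0 runs 1, rem=6, I/O yield, promote→Q0. Q0=[P3,P4,P5,P2] Q1=[P1] Q2=[]
t=4-6: P3@Q0 runs 2, rem=10, I/O yield, promote→Q0. Q0=[P4,P5,P2,P3] Q1=[P1] Q2=[]
t=6-9: P4@Q0 runs 3, rem=12, quantum used, demote→Q1. Q0=[P5,P2,P3] Q1=[P1,P4] Q2=[]
t=9-12: P5@Q0 runs 3, rem=12, quantum used, demote→Q1. Q0=[P2,P3] Q1=[P1,P4,P5] Q2=[]
t=12-13: P2@Q0 runs 1, rem=5, I/O yield, promote→Q0. Q0=[P3,P2] Q1=[P1,P4,P5] Q2=[]
t=13-15: P3@Q0 runs 2, rem=8, I/O yield, promote→Q0. Q0=[P2,P3] Q1=[P1,P4,P5] Q2=[]
t=15-16: P2@Q0 runs 1, rem=4, I/O yield, promote→Q0. Q0=[P3,P2] Q1=[P1,P4,P5] Q2=[]
t=16-18: P3@Q0 runs 2, rem=6, I/O yield, promote→Q0. Q0=[P2,P3] Q1=[P1,P4,P5] Q2=[]
t=18-19: P2@Q0 runs 1, rem=3, I/O yield, promote→Q0. Q0=[P3,P2] Q1=[P1,P4,P5] Q2=[]
t=19-21: P3@Q0 runs 2, rem=4, I/O yield, promote→Q0. Q0=[P2,P3] Q1=[P1,P4,P5] Q2=[]
t=21-22: P2@Q0 runs 1, rem=2, I/O yield, promote→Q0. Q0=[P3,P2] Q1=[P1,P4,P5] Q2=[]
t=22-24: P3@Q0 runs 2, rem=2, I/O yield, promote→Q0. Q0=[P2,P3] Q1=[P1,P4,P5] Q2=[]
t=24-25: P2@Q0 runs 1, rem=1, I/O yield, promote→Q0. Q0=[P3,P2] Q1=[P1,P4,P5] Q2=[]
t=25-27: P3@Q0 runs 2, rem=0, completes. Q0=[P2] Q1=[P1,P4,P5] Q2=[]
t=27-28: P2@Q0 runs 1, rem=0, completes. Q0=[] Q1=[P1,P4,P5] Q2=[]
t=28-29: P1@Q1 runs 1, rem=0, completes. Q0=[] Q1=[P4,P5] Q2=[]
t=29-33: P4@Q1 runs 4, rem=8, quantum used, demote→Q2. Q0=[] Q1=[P5] Q2=[P4]
t=33-37: P5@Q1 runs 4, rem=8, quantum used, demote→Q2. Q0=[] Q1=[] Q2=[P4,P5]
t=37-45: P4@Q2 runs 8, rem=0, completes. Q0=[] Q1=[] Q2=[P5]
t=45-53: P5@Q2 runs 8, rem=0, completes. Q0=[] Q1=[] Q2=[]

Answer: P1(0-3) P2(3-4) P3(4-6) P4(6-9) P5(9-12) P2(12-13) P3(13-15) P2(15-16) P3(16-18) P2(18-19) P3(19-21) P2(21-22) P3(22-24) P2(24-25) P3(25-27) P2(27-28) P1(28-29) P4(29-33) P5(33-37) P4(37-45) P5(45-53)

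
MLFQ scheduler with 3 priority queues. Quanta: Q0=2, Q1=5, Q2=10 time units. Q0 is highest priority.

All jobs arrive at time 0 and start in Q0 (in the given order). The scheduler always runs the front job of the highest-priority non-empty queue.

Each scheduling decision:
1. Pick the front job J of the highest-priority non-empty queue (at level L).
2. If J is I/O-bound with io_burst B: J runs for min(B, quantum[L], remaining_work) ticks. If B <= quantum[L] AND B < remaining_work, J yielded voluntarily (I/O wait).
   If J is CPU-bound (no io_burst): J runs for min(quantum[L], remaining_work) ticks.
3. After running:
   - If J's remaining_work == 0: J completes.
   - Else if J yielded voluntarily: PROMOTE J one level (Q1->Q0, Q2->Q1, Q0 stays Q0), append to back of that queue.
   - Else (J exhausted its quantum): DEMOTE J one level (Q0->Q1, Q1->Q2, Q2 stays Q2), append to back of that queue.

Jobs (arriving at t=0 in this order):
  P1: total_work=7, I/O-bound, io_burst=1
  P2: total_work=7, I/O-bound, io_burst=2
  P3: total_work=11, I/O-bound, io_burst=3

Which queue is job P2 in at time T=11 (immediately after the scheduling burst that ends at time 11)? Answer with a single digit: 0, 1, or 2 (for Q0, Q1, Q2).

Answer: 0

Derivation:
t=0-1: P1@Q0 runs 1, rem=6, I/O yield, promote→Q0. Q0=[P2,P3,P1] Q1=[] Q2=[]
t=1-3: P2@Q0 runs 2, rem=5, I/O yield, promote→Q0. Q0=[P3,P1,P2] Q1=[] Q2=[]
t=3-5: P3@Q0 runs 2, rem=9, quantum used, demote→Q1. Q0=[P1,P2] Q1=[P3] Q2=[]
t=5-6: P1@Q0 runs 1, rem=5, I/O yield, promote→Q0. Q0=[P2,P1] Q1=[P3] Q2=[]
t=6-8: P2@Q0 runs 2, rem=3, I/O yield, promote→Q0. Q0=[P1,P2] Q1=[P3] Q2=[]
t=8-9: P1@Q0 runs 1, rem=4, I/O yield, promote→Q0. Q0=[P2,P1] Q1=[P3] Q2=[]
t=9-11: P2@Q0 runs 2, rem=1, I/O yield, promote→Q0. Q0=[P1,P2] Q1=[P3] Q2=[]
t=11-12: P1@Q0 runs 1, rem=3, I/O yield, promote→Q0. Q0=[P2,P1] Q1=[P3] Q2=[]
t=12-13: P2@Q0 runs 1, rem=0, completes. Q0=[P1] Q1=[P3] Q2=[]
t=13-14: P1@Q0 runs 1, rem=2, I/O yield, promote→Q0. Q0=[P1] Q1=[P3] Q2=[]
t=14-15: P1@Q0 runs 1, rem=1, I/O yield, promote→Q0. Q0=[P1] Q1=[P3] Q2=[]
t=15-16: P1@Q0 runs 1, rem=0, completes. Q0=[] Q1=[P3] Q2=[]
t=16-19: P3@Q1 runs 3, rem=6, I/O yield, promote→Q0. Q0=[P3] Q1=[] Q2=[]
t=19-21: P3@Q0 runs 2, rem=4, quantum used, demote→Q1. Q0=[] Q1=[P3] Q2=[]
t=21-24: P3@Q1 runs 3, rem=1, I/O yield, promote→Q0. Q0=[P3] Q1=[] Q2=[]
t=24-25: P3@Q0 runs 1, rem=0, completes. Q0=[] Q1=[] Q2=[]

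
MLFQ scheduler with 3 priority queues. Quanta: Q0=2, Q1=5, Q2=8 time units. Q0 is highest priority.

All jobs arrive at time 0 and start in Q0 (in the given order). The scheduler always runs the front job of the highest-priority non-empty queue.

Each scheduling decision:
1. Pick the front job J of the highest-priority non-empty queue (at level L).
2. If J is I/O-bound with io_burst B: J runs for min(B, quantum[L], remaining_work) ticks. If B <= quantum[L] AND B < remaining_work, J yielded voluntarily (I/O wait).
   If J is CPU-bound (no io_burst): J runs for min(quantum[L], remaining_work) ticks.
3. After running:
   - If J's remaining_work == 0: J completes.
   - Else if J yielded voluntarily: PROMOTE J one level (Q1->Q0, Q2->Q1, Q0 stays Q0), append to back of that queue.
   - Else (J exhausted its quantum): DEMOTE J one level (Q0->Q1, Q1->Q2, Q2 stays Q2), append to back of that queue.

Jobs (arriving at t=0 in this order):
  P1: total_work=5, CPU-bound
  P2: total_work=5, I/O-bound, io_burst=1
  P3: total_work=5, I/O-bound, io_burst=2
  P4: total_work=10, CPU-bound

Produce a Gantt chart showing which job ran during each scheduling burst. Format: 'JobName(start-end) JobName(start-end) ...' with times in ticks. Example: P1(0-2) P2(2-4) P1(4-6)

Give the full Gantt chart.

t=0-2: P1@Q0 runs 2, rem=3, quantum used, demote→Q1. Q0=[P2,P3,P4] Q1=[P1] Q2=[]
t=2-3: P2@Q0 runs 1, rem=4, I/O yield, promote→Q0. Q0=[P3,P4,P2] Q1=[P1] Q2=[]
t=3-5: P3@Q0 runs 2, rem=3, I/O yield, promote→Q0. Q0=[P4,P2,P3] Q1=[P1] Q2=[]
t=5-7: P4@Q0 runs 2, rem=8, quantum used, demote→Q1. Q0=[P2,P3] Q1=[P1,P4] Q2=[]
t=7-8: P2@Q0 runs 1, rem=3, I/O yield, promote→Q0. Q0=[P3,P2] Q1=[P1,P4] Q2=[]
t=8-10: P3@Q0 runs 2, rem=1, I/O yield, promote→Q0. Q0=[P2,P3] Q1=[P1,P4] Q2=[]
t=10-11: P2@Q0 runs 1, rem=2, I/O yield, promote→Q0. Q0=[P3,P2] Q1=[P1,P4] Q2=[]
t=11-12: P3@Q0 runs 1, rem=0, completes. Q0=[P2] Q1=[P1,P4] Q2=[]
t=12-13: P2@Q0 runs 1, rem=1, I/O yield, promote→Q0. Q0=[P2] Q1=[P1,P4] Q2=[]
t=13-14: P2@Q0 runs 1, rem=0, completes. Q0=[] Q1=[P1,P4] Q2=[]
t=14-17: P1@Q1 runs 3, rem=0, completes. Q0=[] Q1=[P4] Q2=[]
t=17-22: P4@Q1 runs 5, rem=3, quantum used, demote→Q2. Q0=[] Q1=[] Q2=[P4]
t=22-25: P4@Q2 runs 3, rem=0, completes. Q0=[] Q1=[] Q2=[]

Answer: P1(0-2) P2(2-3) P3(3-5) P4(5-7) P2(7-8) P3(8-10) P2(10-11) P3(11-12) P2(12-13) P2(13-14) P1(14-17) P4(17-22) P4(22-25)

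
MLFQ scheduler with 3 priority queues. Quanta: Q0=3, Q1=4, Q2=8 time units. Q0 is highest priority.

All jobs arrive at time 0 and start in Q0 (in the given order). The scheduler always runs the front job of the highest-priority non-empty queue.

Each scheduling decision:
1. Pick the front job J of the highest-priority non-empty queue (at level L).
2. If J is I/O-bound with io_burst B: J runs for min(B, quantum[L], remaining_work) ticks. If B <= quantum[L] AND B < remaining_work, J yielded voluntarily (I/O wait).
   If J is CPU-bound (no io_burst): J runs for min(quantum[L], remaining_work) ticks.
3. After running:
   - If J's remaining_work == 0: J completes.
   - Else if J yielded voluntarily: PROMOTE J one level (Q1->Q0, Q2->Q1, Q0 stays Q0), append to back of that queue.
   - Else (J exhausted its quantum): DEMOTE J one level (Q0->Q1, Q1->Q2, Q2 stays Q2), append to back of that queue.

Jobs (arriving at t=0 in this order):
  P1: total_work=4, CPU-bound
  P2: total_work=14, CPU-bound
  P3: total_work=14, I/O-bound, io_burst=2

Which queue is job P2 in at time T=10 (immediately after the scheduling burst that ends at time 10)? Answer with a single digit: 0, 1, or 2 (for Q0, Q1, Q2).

Answer: 1

Derivation:
t=0-3: P1@Q0 runs 3, rem=1, quantum used, demote→Q1. Q0=[P2,P3] Q1=[P1] Q2=[]
t=3-6: P2@Q0 runs 3, rem=11, quantum used, demote→Q1. Q0=[P3] Q1=[P1,P2] Q2=[]
t=6-8: P3@Q0 runs 2, rem=12, I/O yield, promote→Q0. Q0=[P3] Q1=[P1,P2] Q2=[]
t=8-10: P3@Q0 runs 2, rem=10, I/O yield, promote→Q0. Q0=[P3] Q1=[P1,P2] Q2=[]
t=10-12: P3@Q0 runs 2, rem=8, I/O yield, promote→Q0. Q0=[P3] Q1=[P1,P2] Q2=[]
t=12-14: P3@Q0 runs 2, rem=6, I/O yield, promote→Q0. Q0=[P3] Q1=[P1,P2] Q2=[]
t=14-16: P3@Q0 runs 2, rem=4, I/O yield, promote→Q0. Q0=[P3] Q1=[P1,P2] Q2=[]
t=16-18: P3@Q0 runs 2, rem=2, I/O yield, promote→Q0. Q0=[P3] Q1=[P1,P2] Q2=[]
t=18-20: P3@Q0 runs 2, rem=0, completes. Q0=[] Q1=[P1,P2] Q2=[]
t=20-21: P1@Q1 runs 1, rem=0, completes. Q0=[] Q1=[P2] Q2=[]
t=21-25: P2@Q1 runs 4, rem=7, quantum used, demote→Q2. Q0=[] Q1=[] Q2=[P2]
t=25-32: P2@Q2 runs 7, rem=0, completes. Q0=[] Q1=[] Q2=[]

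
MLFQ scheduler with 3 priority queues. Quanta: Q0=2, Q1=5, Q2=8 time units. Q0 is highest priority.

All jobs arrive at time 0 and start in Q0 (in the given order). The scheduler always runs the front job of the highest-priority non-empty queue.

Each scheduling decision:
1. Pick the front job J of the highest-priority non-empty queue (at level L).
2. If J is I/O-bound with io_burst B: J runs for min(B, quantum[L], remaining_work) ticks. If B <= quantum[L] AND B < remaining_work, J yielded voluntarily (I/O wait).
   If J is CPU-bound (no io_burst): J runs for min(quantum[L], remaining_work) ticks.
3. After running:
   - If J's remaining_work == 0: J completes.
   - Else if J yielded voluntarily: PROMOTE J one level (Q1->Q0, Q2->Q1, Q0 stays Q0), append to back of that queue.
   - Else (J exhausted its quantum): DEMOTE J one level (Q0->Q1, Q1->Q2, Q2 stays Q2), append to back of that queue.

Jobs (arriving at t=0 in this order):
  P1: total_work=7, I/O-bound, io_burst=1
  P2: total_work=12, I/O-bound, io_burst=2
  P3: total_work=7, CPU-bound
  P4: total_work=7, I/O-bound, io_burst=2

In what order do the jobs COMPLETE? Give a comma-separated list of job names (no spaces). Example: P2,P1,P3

t=0-1: P1@Q0 runs 1, rem=6, I/O yield, promote→Q0. Q0=[P2,P3,P4,P1] Q1=[] Q2=[]
t=1-3: P2@Q0 runs 2, rem=10, I/O yield, promote→Q0. Q0=[P3,P4,P1,P2] Q1=[] Q2=[]
t=3-5: P3@Q0 runs 2, rem=5, quantum used, demote→Q1. Q0=[P4,P1,P2] Q1=[P3] Q2=[]
t=5-7: P4@Q0 runs 2, rem=5, I/O yield, promote→Q0. Q0=[P1,P2,P4] Q1=[P3] Q2=[]
t=7-8: P1@Q0 runs 1, rem=5, I/O yield, promote→Q0. Q0=[P2,P4,P1] Q1=[P3] Q2=[]
t=8-10: P2@Q0 runs 2, rem=8, I/O yield, promote→Q0. Q0=[P4,P1,P2] Q1=[P3] Q2=[]
t=10-12: P4@Q0 runs 2, rem=3, I/O yield, promote→Q0. Q0=[P1,P2,P4] Q1=[P3] Q2=[]
t=12-13: P1@Q0 runs 1, rem=4, I/O yield, promote→Q0. Q0=[P2,P4,P1] Q1=[P3] Q2=[]
t=13-15: P2@Q0 runs 2, rem=6, I/O yield, promote→Q0. Q0=[P4,P1,P2] Q1=[P3] Q2=[]
t=15-17: P4@Q0 runs 2, rem=1, I/O yield, promote→Q0. Q0=[P1,P2,P4] Q1=[P3] Q2=[]
t=17-18: P1@Q0 runs 1, rem=3, I/O yield, promote→Q0. Q0=[P2,P4,P1] Q1=[P3] Q2=[]
t=18-20: P2@Q0 runs 2, rem=4, I/O yield, promote→Q0. Q0=[P4,P1,P2] Q1=[P3] Q2=[]
t=20-21: P4@Q0 runs 1, rem=0, completes. Q0=[P1,P2] Q1=[P3] Q2=[]
t=21-22: P1@Q0 runs 1, rem=2, I/O yield, promote→Q0. Q0=[P2,P1] Q1=[P3] Q2=[]
t=22-24: P2@Q0 runs 2, rem=2, I/O yield, promote→Q0. Q0=[P1,P2] Q1=[P3] Q2=[]
t=24-25: P1@Q0 runs 1, rem=1, I/O yield, promote→Q0. Q0=[P2,P1] Q1=[P3] Q2=[]
t=25-27: P2@Q0 runs 2, rem=0, completes. Q0=[P1] Q1=[P3] Q2=[]
t=27-28: P1@Q0 runs 1, rem=0, completes. Q0=[] Q1=[P3] Q2=[]
t=28-33: P3@Q1 runs 5, rem=0, completes. Q0=[] Q1=[] Q2=[]

Answer: P4,P2,P1,P3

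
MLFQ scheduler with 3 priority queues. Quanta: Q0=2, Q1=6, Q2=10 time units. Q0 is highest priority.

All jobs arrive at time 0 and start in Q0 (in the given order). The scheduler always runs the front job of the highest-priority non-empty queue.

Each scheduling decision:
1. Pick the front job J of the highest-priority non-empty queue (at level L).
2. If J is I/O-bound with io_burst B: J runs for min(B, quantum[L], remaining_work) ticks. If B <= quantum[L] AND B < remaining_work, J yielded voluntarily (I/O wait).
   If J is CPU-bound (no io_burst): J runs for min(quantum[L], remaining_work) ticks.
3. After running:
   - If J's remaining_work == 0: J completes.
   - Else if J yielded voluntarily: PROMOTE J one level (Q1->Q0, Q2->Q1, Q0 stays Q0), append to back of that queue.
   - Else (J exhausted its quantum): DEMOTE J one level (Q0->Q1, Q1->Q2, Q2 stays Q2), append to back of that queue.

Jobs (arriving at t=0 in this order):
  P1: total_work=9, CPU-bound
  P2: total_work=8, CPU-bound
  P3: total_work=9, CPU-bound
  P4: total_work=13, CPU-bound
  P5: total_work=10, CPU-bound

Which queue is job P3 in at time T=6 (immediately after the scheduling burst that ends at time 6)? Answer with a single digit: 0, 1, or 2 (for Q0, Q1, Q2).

t=0-2: P1@Q0 runs 2, rem=7, quantum used, demote→Q1. Q0=[P2,P3,P4,P5] Q1=[P1] Q2=[]
t=2-4: P2@Q0 runs 2, rem=6, quantum used, demote→Q1. Q0=[P3,P4,P5] Q1=[P1,P2] Q2=[]
t=4-6: P3@Q0 runs 2, rem=7, quantum used, demote→Q1. Q0=[P4,P5] Q1=[P1,P2,P3] Q2=[]
t=6-8: P4@Q0 runs 2, rem=11, quantum used, demote→Q1. Q0=[P5] Q1=[P1,P2,P3,P4] Q2=[]
t=8-10: P5@Q0 runs 2, rem=8, quantum used, demote→Q1. Q0=[] Q1=[P1,P2,P3,P4,P5] Q2=[]
t=10-16: P1@Q1 runs 6, rem=1, quantum used, demote→Q2. Q0=[] Q1=[P2,P3,P4,P5] Q2=[P1]
t=16-22: P2@Q1 runs 6, rem=0, completes. Q0=[] Q1=[P3,P4,P5] Q2=[P1]
t=22-28: P3@Q1 runs 6, rem=1, quantum used, demote→Q2. Q0=[] Q1=[P4,P5] Q2=[P1,P3]
t=28-34: P4@Q1 runs 6, rem=5, quantum used, demote→Q2. Q0=[] Q1=[P5] Q2=[P1,P3,P4]
t=34-40: P5@Q1 runs 6, rem=2, quantum used, demote→Q2. Q0=[] Q1=[] Q2=[P1,P3,P4,P5]
t=40-41: P1@Q2 runs 1, rem=0, completes. Q0=[] Q1=[] Q2=[P3,P4,P5]
t=41-42: P3@Q2 runs 1, rem=0, completes. Q0=[] Q1=[] Q2=[P4,P5]
t=42-47: P4@Q2 runs 5, rem=0, completes. Q0=[] Q1=[] Q2=[P5]
t=47-49: P5@Q2 runs 2, rem=0, completes. Q0=[] Q1=[] Q2=[]

Answer: 1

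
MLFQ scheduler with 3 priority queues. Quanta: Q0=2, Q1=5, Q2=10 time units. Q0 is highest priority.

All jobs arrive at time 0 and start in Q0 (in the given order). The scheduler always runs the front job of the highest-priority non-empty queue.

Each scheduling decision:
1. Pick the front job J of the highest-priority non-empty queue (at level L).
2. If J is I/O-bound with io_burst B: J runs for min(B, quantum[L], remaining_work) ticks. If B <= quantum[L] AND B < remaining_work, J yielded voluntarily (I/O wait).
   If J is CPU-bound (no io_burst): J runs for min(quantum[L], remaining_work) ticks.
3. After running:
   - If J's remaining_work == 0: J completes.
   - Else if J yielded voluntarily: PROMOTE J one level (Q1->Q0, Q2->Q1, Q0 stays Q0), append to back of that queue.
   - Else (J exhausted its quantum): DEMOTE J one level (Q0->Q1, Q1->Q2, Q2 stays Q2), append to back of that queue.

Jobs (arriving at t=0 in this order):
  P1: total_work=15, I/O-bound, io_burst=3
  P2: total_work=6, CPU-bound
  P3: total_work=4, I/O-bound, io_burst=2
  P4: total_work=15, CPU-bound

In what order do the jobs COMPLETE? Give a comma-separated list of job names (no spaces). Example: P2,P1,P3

t=0-2: P1@Q0 runs 2, rem=13, quantum used, demote→Q1. Q0=[P2,P3,P4] Q1=[P1] Q2=[]
t=2-4: P2@Q0 runs 2, rem=4, quantum used, demote→Q1. Q0=[P3,P4] Q1=[P1,P2] Q2=[]
t=4-6: P3@Q0 runs 2, rem=2, I/O yield, promote→Q0. Q0=[P4,P3] Q1=[P1,P2] Q2=[]
t=6-8: P4@Q0 runs 2, rem=13, quantum used, demote→Q1. Q0=[P3] Q1=[P1,P2,P4] Q2=[]
t=8-10: P3@Q0 runs 2, rem=0, completes. Q0=[] Q1=[P1,P2,P4] Q2=[]
t=10-13: P1@Q1 runs 3, rem=10, I/O yield, promote→Q0. Q0=[P1] Q1=[P2,P4] Q2=[]
t=13-15: P1@Q0 runs 2, rem=8, quantum used, demote→Q1. Q0=[] Q1=[P2,P4,P1] Q2=[]
t=15-19: P2@Q1 runs 4, rem=0, completes. Q0=[] Q1=[P4,P1] Q2=[]
t=19-24: P4@Q1 runs 5, rem=8, quantum used, demote→Q2. Q0=[] Q1=[P1] Q2=[P4]
t=24-27: P1@Q1 runs 3, rem=5, I/O yield, promote→Q0. Q0=[P1] Q1=[] Q2=[P4]
t=27-29: P1@Q0 runs 2, rem=3, quantum used, demote→Q1. Q0=[] Q1=[P1] Q2=[P4]
t=29-32: P1@Q1 runs 3, rem=0, completes. Q0=[] Q1=[] Q2=[P4]
t=32-40: P4@Q2 runs 8, rem=0, completes. Q0=[] Q1=[] Q2=[]

Answer: P3,P2,P1,P4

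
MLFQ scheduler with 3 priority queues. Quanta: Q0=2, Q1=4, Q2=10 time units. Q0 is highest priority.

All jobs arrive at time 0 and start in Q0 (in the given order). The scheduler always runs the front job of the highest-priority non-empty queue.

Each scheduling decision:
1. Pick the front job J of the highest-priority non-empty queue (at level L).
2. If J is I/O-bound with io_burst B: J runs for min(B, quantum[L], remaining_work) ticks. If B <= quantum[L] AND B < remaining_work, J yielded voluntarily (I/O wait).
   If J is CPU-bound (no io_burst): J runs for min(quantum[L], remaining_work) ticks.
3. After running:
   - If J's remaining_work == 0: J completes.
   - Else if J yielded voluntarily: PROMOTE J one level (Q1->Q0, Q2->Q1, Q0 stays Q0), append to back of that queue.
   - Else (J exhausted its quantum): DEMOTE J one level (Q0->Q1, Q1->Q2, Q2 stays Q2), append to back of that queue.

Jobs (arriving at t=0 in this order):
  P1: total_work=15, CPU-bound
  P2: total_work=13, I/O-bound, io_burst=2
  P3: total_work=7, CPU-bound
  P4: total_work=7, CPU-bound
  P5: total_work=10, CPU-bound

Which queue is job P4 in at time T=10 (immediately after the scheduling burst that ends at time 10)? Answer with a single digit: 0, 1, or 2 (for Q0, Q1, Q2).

Answer: 1

Derivation:
t=0-2: P1@Q0 runs 2, rem=13, quantum used, demote→Q1. Q0=[P2,P3,P4,P5] Q1=[P1] Q2=[]
t=2-4: P2@Q0 runs 2, rem=11, I/O yield, promote→Q0. Q0=[P3,P4,P5,P2] Q1=[P1] Q2=[]
t=4-6: P3@Q0 runs 2, rem=5, quantum used, demote→Q1. Q0=[P4,P5,P2] Q1=[P1,P3] Q2=[]
t=6-8: P4@Q0 runs 2, rem=5, quantum used, demote→Q1. Q0=[P5,P2] Q1=[P1,P3,P4] Q2=[]
t=8-10: P5@Q0 runs 2, rem=8, quantum used, demote→Q1. Q0=[P2] Q1=[P1,P3,P4,P5] Q2=[]
t=10-12: P2@Q0 runs 2, rem=9, I/O yield, promote→Q0. Q0=[P2] Q1=[P1,P3,P4,P5] Q2=[]
t=12-14: P2@Q0 runs 2, rem=7, I/O yield, promote→Q0. Q0=[P2] Q1=[P1,P3,P4,P5] Q2=[]
t=14-16: P2@Q0 runs 2, rem=5, I/O yield, promote→Q0. Q0=[P2] Q1=[P1,P3,P4,P5] Q2=[]
t=16-18: P2@Q0 runs 2, rem=3, I/O yield, promote→Q0. Q0=[P2] Q1=[P1,P3,P4,P5] Q2=[]
t=18-20: P2@Q0 runs 2, rem=1, I/O yield, promote→Q0. Q0=[P2] Q1=[P1,P3,P4,P5] Q2=[]
t=20-21: P2@Q0 runs 1, rem=0, completes. Q0=[] Q1=[P1,P3,P4,P5] Q2=[]
t=21-25: P1@Q1 runs 4, rem=9, quantum used, demote→Q2. Q0=[] Q1=[P3,P4,P5] Q2=[P1]
t=25-29: P3@Q1 runs 4, rem=1, quantum used, demote→Q2. Q0=[] Q1=[P4,P5] Q2=[P1,P3]
t=29-33: P4@Q1 runs 4, rem=1, quantum used, demote→Q2. Q0=[] Q1=[P5] Q2=[P1,P3,P4]
t=33-37: P5@Q1 runs 4, rem=4, quantum used, demote→Q2. Q0=[] Q1=[] Q2=[P1,P3,P4,P5]
t=37-46: P1@Q2 runs 9, rem=0, completes. Q0=[] Q1=[] Q2=[P3,P4,P5]
t=46-47: P3@Q2 runs 1, rem=0, completes. Q0=[] Q1=[] Q2=[P4,P5]
t=47-48: P4@Q2 runs 1, rem=0, completes. Q0=[] Q1=[] Q2=[P5]
t=48-52: P5@Q2 runs 4, rem=0, completes. Q0=[] Q1=[] Q2=[]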